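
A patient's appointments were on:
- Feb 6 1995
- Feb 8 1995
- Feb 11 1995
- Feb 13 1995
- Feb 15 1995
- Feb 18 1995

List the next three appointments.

Feb 20 1995, Feb 22 1995, Feb 25 1995

Gaps: 2, 3, 2, 2, 3 days — not constant, but cyclic with period 3.
The events fall on every Monday, Wednesday and Saturday.
Next Monday: Feb 20 1995.
The following Wednesday is Feb 22 1995.
The following Saturday is Feb 25 1995.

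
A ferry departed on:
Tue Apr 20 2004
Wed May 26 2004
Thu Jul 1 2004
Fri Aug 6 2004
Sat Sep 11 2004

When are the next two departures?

Sun Oct 17 2004, Mon Nov 22 2004

Gaps between consecutive events: 36, 36, 36, 36 days — a constant 36-day interval.
Sat Sep 11 2004 + 36 days = Sun Oct 17 2004.
Sun Oct 17 2004 + 36 days = Mon Nov 22 2004.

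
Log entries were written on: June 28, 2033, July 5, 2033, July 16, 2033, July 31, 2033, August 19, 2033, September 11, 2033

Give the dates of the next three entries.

Intervals are 7, 11, 15, 19, 23 days — an arithmetic progression with common difference 4.
Next gap: 27 days. September 11, 2033 + 27 days = October 8, 2033.
Next gap: 31 days. October 8, 2033 + 31 days = November 8, 2033.
Next gap: 35 days. November 8, 2033 + 35 days = December 13, 2033.

October 8, 2033; November 8, 2033; December 13, 2033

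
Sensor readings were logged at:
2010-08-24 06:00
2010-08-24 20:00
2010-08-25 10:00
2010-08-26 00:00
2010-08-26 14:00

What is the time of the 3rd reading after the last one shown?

2010-08-28 08:00

The interval is a steady 14 hours (14, 14, 14, 14).
2010-08-26 14:00 + 14 h = 2010-08-27 04:00.
2010-08-27 04:00 + 14 h = 2010-08-27 18:00.
2010-08-27 18:00 + 14 h = 2010-08-28 08:00.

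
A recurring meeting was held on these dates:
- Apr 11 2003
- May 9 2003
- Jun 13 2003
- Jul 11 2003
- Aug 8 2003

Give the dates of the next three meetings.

These are Fridays at 28- or 35-day spacing (28, 35, 28, 28).
The pattern: 2nd Friday of the month.
September 2003 — 2nd Friday is Sep 12 2003.
2nd Friday of October 2003: Oct 10 2003.
November 2003 — 2nd Friday is Nov 14 2003.

Sep 12 2003, Oct 10 2003, Nov 14 2003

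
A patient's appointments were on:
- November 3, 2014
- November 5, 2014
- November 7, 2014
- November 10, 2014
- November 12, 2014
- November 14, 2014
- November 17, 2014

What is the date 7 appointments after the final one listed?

The gap pattern 2, 2, 3, 2, 2, 3 repeats every 3 events.
These are the Mondays, Wednesdays and Fridays of each week.
Next Wednesday: November 19, 2014.
The following Friday is November 21, 2014.
Next Monday: November 24, 2014.
The following Wednesday is November 26, 2014.
Next Friday: November 28, 2014.
The following Monday is December 1, 2014.
The following Wednesday is December 3, 2014.

December 3, 2014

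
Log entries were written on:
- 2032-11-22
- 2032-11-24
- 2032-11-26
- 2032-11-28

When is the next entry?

2032-11-30

Gaps between consecutive events: 2, 2, 2 days — a constant 2-day interval.
2032-11-28 + 2 days = 2032-11-30.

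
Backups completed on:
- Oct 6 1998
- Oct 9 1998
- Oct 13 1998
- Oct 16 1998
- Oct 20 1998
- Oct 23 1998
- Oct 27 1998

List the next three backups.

Every event lands on a Tuesday or Friday (gaps cycle 3, 4, 3, 4, 3, 4).
So the schedule is: every Tuesday and Friday.
Next Friday: Oct 30 1998.
Next Tuesday: Nov 3 1998.
The following Friday is Nov 6 1998.

Oct 30 1998, Nov 3 1998, Nov 6 1998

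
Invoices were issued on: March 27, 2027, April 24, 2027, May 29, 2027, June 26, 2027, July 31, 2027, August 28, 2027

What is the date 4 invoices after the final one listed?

December 25, 2027

These are Saturdays with 28, 35, 28, 35, 28-day gaps.
Each is the final Saturday of its month — May 29, 2027 is past the 28th, so '4th Saturday' doesn't fit.
Last Saturday of September 2027: September 25, 2027.
Last Saturday of October 2027: October 30, 2027.
November 2027 ends with Saturday November 27, 2027.
December 2027 ends with Saturday December 25, 2027.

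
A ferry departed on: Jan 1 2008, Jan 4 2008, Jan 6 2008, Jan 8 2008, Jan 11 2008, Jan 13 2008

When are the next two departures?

Gaps: 3, 2, 2, 3, 2 days — not constant, but cyclic with period 3.
The events fall on every Tuesday, Friday and Sunday.
Next Tuesday: Jan 15 2008.
The following Friday is Jan 18 2008.

Jan 15 2008, Jan 18 2008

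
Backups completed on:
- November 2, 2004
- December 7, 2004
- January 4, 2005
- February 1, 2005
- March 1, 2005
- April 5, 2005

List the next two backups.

May 3, 2005; June 7, 2005

All dates are Tuesdays, 35, 28, 28, 28, 35 days apart.
Specifically, the 1st Tuesday of each month.
May 2005 — 1st Tuesday is May 3, 2005.
June 2005 — 1st Tuesday is June 7, 2005.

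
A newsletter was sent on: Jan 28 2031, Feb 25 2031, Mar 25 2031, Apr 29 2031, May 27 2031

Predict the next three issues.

Jun 24 2031, Jul 29 2031, Aug 26 2031

These are Tuesdays with 28, 28, 35, 28-day gaps.
Each is the final Tuesday of its month — Apr 29 2031 is past the 28th, so '4th Tuesday' doesn't fit.
June 2031 ends with Tuesday Jun 24 2031.
July 2031 ends with Tuesday Jul 29 2031.
Last Tuesday of August 2031: Aug 26 2031.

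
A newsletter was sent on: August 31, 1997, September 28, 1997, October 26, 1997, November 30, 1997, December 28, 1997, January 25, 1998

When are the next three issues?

February 22, 1998; March 29, 1998; April 26, 1998

These are Sundays with 28, 28, 35, 28, 28-day gaps.
Each is the final Sunday of its month — August 31, 1997 is past the 28th, so '4th Sunday' doesn't fit.
February 1998 ends with Sunday February 22, 1998.
March 1998 ends with Sunday March 29, 1998.
April 1998 ends with Sunday April 26, 1998.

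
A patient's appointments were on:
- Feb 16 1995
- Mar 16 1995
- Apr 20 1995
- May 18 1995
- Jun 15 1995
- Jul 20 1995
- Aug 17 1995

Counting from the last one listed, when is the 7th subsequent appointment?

These are Thursdays at 28- or 35-day spacing (28, 35, 28, 28, 35, 28).
The pattern: 3rd Thursday of the month.
September 1995 — 3rd Thursday is Sep 21 1995.
October 1995 — 3rd Thursday is Oct 19 1995.
3rd Thursday of November 1995: Nov 16 1995.
3rd Thursday of December 1995: Dec 21 1995.
3rd Thursday of January 1996: Jan 18 1996.
3rd Thursday of February 1996: Feb 15 1996.
March 1996 — 3rd Thursday is Mar 21 1996.

Mar 21 1996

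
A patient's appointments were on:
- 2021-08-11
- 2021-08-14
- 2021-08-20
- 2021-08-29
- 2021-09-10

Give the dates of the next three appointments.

2021-09-25, 2021-10-13, 2021-11-03

The spacing grows by 3 each time: 3, 6, 9, 12 days.
Next gap: 15 days. 2021-09-10 + 15 days = 2021-09-25.
Next gap: 18 days. 2021-09-25 + 18 days = 2021-10-13.
Next gap: 21 days. 2021-10-13 + 21 days = 2021-11-03.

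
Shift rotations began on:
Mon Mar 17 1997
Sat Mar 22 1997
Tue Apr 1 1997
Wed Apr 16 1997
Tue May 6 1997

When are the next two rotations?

The spacing grows by 5 each time: 5, 10, 15, 20 days.
Next gap: 25 days. Tue May 6 1997 + 25 days = Sat May 31 1997.
Next gap: 30 days. Sat May 31 1997 + 30 days = Mon Jun 30 1997.

Sat May 31 1997, Mon Jun 30 1997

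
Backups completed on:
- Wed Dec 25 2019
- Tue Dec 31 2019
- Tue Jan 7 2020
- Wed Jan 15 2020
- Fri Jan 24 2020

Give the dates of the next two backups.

Mon Feb 3 2020, Fri Feb 14 2020

Gaps: 6, 7, 8, 9 days — each gap is 1 larger than the previous one.
Next gap: 10 days. Fri Jan 24 2020 + 10 days = Mon Feb 3 2020.
Next gap: 11 days. Mon Feb 3 2020 + 11 days = Fri Feb 14 2020.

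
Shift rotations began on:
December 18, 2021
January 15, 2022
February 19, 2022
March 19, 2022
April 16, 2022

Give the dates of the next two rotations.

May 21, 2022; June 18, 2022

All dates are Saturdays, 28, 35, 28, 28 days apart.
Specifically, the 3rd Saturday of each month.
3rd Saturday of May 2022: May 21, 2022.
June 2022 — 3rd Saturday is June 18, 2022.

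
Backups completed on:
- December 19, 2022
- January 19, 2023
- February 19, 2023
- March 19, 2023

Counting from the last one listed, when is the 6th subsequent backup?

Gaps: 31, 31, 28 days — not constant. Every event is on the 19th of the month.
Pattern: the 19th of each month.
April 2023: April 19, 2023.
May 2023: May 19, 2023.
June 2023: June 19, 2023.
July 2023: July 19, 2023.
Next: August 2023 → August 19, 2023.
Next: September 2023 → September 19, 2023.

September 19, 2023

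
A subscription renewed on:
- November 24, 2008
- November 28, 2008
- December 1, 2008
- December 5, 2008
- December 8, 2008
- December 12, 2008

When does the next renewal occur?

Gaps: 4, 3, 4, 3, 4 days — not constant, but cyclic with period 2.
The events fall on every Monday and Friday.
Next Monday: December 15, 2008.

December 15, 2008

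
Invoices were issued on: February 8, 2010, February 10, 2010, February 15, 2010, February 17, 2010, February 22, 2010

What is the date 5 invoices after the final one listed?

Gaps: 2, 5, 2, 5 days — not constant, but cyclic with period 2.
The events fall on every Monday and Wednesday.
The following Wednesday is February 24, 2010.
The following Monday is March 1, 2010.
Next Wednesday: March 3, 2010.
Next Monday: March 8, 2010.
The following Wednesday is March 10, 2010.

March 10, 2010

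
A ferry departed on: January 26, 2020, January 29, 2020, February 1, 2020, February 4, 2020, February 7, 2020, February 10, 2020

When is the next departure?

Every event comes 3 days after the last (3, 3, 3, 3, 3).
February 10, 2020 + 3 days = February 13, 2020.

February 13, 2020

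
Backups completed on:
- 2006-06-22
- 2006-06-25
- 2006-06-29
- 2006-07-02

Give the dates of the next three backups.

Gaps: 3, 4, 3 days — not constant, but cyclic with period 2.
The events fall on every Thursday and Sunday.
Next Thursday: 2006-07-06.
Next Sunday: 2006-07-09.
The following Thursday is 2006-07-13.

2006-07-06, 2006-07-09, 2006-07-13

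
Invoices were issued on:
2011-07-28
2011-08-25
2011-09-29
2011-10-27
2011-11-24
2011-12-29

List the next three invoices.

All Thursdays; the gaps (28, 35, 28, 28, 35) vary with month length.
This is the last Thursday of each month.
January 2012 ends with Thursday 2012-01-26.
Last Thursday of February 2012: 2012-02-23.
March 2012 ends with Thursday 2012-03-29.

2012-01-26, 2012-02-23, 2012-03-29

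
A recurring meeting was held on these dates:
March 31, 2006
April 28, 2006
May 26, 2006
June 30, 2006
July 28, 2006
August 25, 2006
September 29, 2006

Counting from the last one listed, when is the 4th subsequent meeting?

Every date is a Friday; gaps 28, 28, 35, 28, 28, 35 days.
Each is the last Friday of its month (at least one falls on the 29th or later, ruling out '4th Friday').
October 2006 ends with Friday October 27, 2006.
November 2006 ends with Friday November 24, 2006.
Last Friday of December 2006: December 29, 2006.
Last Friday of January 2007: January 26, 2007.

January 26, 2007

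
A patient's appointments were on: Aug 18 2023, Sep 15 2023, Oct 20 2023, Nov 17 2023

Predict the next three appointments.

All dates are Fridays, 28, 35, 28 days apart.
Specifically, the 3rd Friday of each month.
3rd Friday of December 2023: Dec 15 2023.
January 2024 — 3rd Friday is Jan 19 2024.
February 2024 — 3rd Friday is Feb 16 2024.

Dec 15 2023, Jan 19 2024, Feb 16 2024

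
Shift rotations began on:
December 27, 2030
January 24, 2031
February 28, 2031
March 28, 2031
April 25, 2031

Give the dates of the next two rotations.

Gaps: 28, 35, 28, 28 days — a mix of 28 and 35. Every date is a Friday.
Each is the 4th Friday of its month.
4th Friday of May 2031: May 23, 2031.
June 2031 — 4th Friday is June 27, 2031.

May 23, 2031; June 27, 2031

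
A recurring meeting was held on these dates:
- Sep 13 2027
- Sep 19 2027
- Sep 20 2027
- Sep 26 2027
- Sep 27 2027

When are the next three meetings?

The gap pattern 6, 1, 6, 1 repeats every 2 events.
These are the Mondays and Sundays of each week.
Next Sunday: Oct 3 2027.
Next Monday: Oct 4 2027.
The following Sunday is Oct 10 2027.

Oct 3 2027, Oct 4 2027, Oct 10 2027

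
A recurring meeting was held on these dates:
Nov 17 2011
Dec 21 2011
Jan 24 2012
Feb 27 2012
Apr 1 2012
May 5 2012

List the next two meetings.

The spacing is 34, 34, 34, 34, 34 days — always 34 days.
May 5 2012 + 34 days = Jun 8 2012.
Jun 8 2012 + 34 days = Jul 12 2012.

Jun 8 2012, Jul 12 2012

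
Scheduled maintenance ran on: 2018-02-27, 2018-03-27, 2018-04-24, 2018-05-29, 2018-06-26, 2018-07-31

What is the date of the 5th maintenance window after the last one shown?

2018-12-25

All Tuesdays; the gaps (28, 28, 35, 28, 35) vary with month length.
This is the last Tuesday of each month.
Last Tuesday of August 2018: 2018-08-28.
September 2018 ends with Tuesday 2018-09-25.
Last Tuesday of October 2018: 2018-10-30.
Last Tuesday of November 2018: 2018-11-27.
December 2018 ends with Tuesday 2018-12-25.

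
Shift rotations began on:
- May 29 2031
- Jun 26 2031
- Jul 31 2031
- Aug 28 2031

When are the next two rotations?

All Thursdays; the gaps (28, 35, 28) vary with month length.
This is the last Thursday of each month.
Last Thursday of September 2031: Sep 25 2031.
October 2031 ends with Thursday Oct 30 2031.

Sep 25 2031, Oct 30 2031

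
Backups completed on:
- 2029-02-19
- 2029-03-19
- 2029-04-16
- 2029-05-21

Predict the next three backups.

Gaps: 28, 28, 35 days — a mix of 28 and 35. Every date is a Monday.
Each is the 3rd Monday of its month.
June 2029 — 3rd Monday is 2029-06-18.
3rd Monday of July 2029: 2029-07-16.
August 2029 — 3rd Monday is 2029-08-20.

2029-06-18, 2029-07-16, 2029-08-20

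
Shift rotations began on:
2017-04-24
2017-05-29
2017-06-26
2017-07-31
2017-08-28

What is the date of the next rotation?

All Mondays; the gaps (35, 28, 35, 28) vary with month length.
This is the last Monday of each month.
September 2017 ends with Monday 2017-09-25.

2017-09-25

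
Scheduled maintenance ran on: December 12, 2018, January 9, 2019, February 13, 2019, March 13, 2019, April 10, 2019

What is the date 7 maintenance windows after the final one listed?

Gaps: 28, 35, 28, 28 days — a mix of 28 and 35. Every date is a Wednesday.
Each is the 2nd Wednesday of its month.
May 2019 — 2nd Wednesday is May 8, 2019.
June 2019 — 2nd Wednesday is June 12, 2019.
2nd Wednesday of July 2019: July 10, 2019.
2nd Wednesday of August 2019: August 14, 2019.
September 2019 — 2nd Wednesday is September 11, 2019.
October 2019 — 2nd Wednesday is October 9, 2019.
2nd Wednesday of November 2019: November 13, 2019.

November 13, 2019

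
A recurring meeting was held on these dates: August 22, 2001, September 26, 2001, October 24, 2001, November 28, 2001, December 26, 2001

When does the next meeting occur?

Gaps: 35, 28, 35, 28 days — a mix of 28 and 35. Every date is a Wednesday.
Each is the 4th Wednesday of its month.
4th Wednesday of January 2002: January 23, 2002.

January 23, 2002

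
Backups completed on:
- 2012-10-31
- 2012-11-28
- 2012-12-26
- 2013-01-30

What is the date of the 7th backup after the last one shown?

2013-08-28

All Wednesdays; the gaps (28, 28, 35) vary with month length.
This is the last Wednesday of each month.
February 2013 ends with Wednesday 2013-02-27.
March 2013 ends with Wednesday 2013-03-27.
Last Wednesday of April 2013: 2013-04-24.
Last Wednesday of May 2013: 2013-05-29.
June 2013 ends with Wednesday 2013-06-26.
July 2013 ends with Wednesday 2013-07-31.
August 2013 ends with Wednesday 2013-08-28.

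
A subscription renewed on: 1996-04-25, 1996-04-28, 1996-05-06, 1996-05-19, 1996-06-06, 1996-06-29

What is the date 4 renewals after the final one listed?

The spacing grows by 5 each time: 3, 8, 13, 18, 23 days.
Next gap: 28 days. 1996-06-29 + 28 days = 1996-07-27.
Next gap: 33 days. 1996-07-27 + 33 days = 1996-08-29.
Next gap: 38 days. 1996-08-29 + 38 days = 1996-10-06.
Next gap: 43 days. 1996-10-06 + 43 days = 1996-11-18.

1996-11-18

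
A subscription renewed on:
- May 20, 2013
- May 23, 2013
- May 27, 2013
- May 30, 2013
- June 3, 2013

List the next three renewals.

Gaps: 3, 4, 3, 4 days — not constant, but cyclic with period 2.
The events fall on every Monday and Thursday.
The following Thursday is June 6, 2013.
The following Monday is June 10, 2013.
Next Thursday: June 13, 2013.

June 6, 2013; June 10, 2013; June 13, 2013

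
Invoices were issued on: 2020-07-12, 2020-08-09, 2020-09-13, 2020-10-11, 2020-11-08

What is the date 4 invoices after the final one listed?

These are Sundays at 28- or 35-day spacing (28, 35, 28, 28).
The pattern: 2nd Sunday of the month.
December 2020 — 2nd Sunday is 2020-12-13.
January 2021 — 2nd Sunday is 2021-01-10.
2nd Sunday of February 2021: 2021-02-14.
March 2021 — 2nd Sunday is 2021-03-14.

2021-03-14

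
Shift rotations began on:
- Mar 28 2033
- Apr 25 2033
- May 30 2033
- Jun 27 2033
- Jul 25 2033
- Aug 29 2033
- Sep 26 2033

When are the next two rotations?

Oct 31 2033, Nov 28 2033

Every date is a Monday; gaps 28, 35, 28, 28, 35, 28 days.
Each is the last Monday of its month (at least one falls on the 29th or later, ruling out '4th Monday').
Last Monday of October 2033: Oct 31 2033.
Last Monday of November 2033: Nov 28 2033.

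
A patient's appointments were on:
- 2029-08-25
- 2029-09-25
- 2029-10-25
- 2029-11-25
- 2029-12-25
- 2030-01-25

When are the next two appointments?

2030-02-25, 2030-03-25

Gaps: 31, 30, 31, 30, 31 days — not constant. Every event is on the 25th of the month.
Pattern: the 25th of each month.
Next: February 2030 → 2030-02-25.
Next: March 2030 → 2030-03-25.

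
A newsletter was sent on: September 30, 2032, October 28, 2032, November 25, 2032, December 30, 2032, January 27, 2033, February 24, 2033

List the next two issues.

March 31, 2033; April 28, 2033

Every date is a Thursday; gaps 28, 28, 35, 28, 28 days.
Each is the last Thursday of its month (at least one falls on the 29th or later, ruling out '4th Thursday').
Last Thursday of March 2033: March 31, 2033.
Last Thursday of April 2033: April 28, 2033.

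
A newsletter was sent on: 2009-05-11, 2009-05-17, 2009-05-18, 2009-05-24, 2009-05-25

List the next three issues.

2009-05-31, 2009-06-01, 2009-06-07

The gap pattern 6, 1, 6, 1 repeats every 2 events.
These are the Mondays and Sundays of each week.
The following Sunday is 2009-05-31.
Next Monday: 2009-06-01.
The following Sunday is 2009-06-07.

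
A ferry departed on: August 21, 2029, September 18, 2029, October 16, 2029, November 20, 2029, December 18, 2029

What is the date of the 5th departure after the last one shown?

These are Tuesdays at 28- or 35-day spacing (28, 28, 35, 28).
The pattern: 3rd Tuesday of the month.
January 2030 — 3rd Tuesday is January 15, 2030.
February 2030 — 3rd Tuesday is February 19, 2030.
3rd Tuesday of March 2030: March 19, 2030.
April 2030 — 3rd Tuesday is April 16, 2030.
3rd Tuesday of May 2030: May 21, 2030.

May 21, 2030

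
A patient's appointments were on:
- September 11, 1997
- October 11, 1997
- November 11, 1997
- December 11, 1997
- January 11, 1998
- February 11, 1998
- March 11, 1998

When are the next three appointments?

April 11, 1998; May 11, 1998; June 11, 1998

Each date is the 11th; the gaps (30, 31, 30, 31, 31, 28) track the month lengths.
The rule is the 11th of each month.
April 1998: April 11, 1998.
May 1998: May 11, 1998.
June 1998: June 11, 1998.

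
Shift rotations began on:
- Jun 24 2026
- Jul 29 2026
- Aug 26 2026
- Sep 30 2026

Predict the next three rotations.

All Wednesdays; the gaps (35, 28, 35) vary with month length.
This is the last Wednesday of each month.
October 2026 ends with Wednesday Oct 28 2026.
Last Wednesday of November 2026: Nov 25 2026.
Last Wednesday of December 2026: Dec 30 2026.

Oct 28 2026, Nov 25 2026, Dec 30 2026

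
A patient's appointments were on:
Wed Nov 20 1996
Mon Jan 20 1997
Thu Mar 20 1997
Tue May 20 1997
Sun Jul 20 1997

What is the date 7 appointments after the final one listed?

Gaps: 61, 59, 61, 61 days — not constant. Every event is on the 20th of the month.
Pattern: the 20th of every 2 months.
September 1997: Sat Sep 20 1997.
November 1997: Thu Nov 20 1997.
January 1998: Tue Jan 20 1998.
Next: March 1998 → Fri Mar 20 1998.
May 1998: Wed May 20 1998.
July 1998: Mon Jul 20 1998.
Next: September 1998 → Sun Sep 20 1998.

Sun Sep 20 1998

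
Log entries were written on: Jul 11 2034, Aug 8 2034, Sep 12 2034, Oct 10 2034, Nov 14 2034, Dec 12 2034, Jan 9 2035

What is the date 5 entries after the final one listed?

All dates are Tuesdays, 28, 35, 28, 35, 28, 28 days apart.
Specifically, the 2nd Tuesday of each month.
2nd Tuesday of February 2035: Feb 13 2035.
2nd Tuesday of March 2035: Mar 13 2035.
2nd Tuesday of April 2035: Apr 10 2035.
May 2035 — 2nd Tuesday is May 8 2035.
2nd Tuesday of June 2035: Jun 12 2035.

Jun 12 2035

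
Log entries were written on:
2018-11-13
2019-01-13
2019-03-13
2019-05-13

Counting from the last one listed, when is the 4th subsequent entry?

The day-of-month is always 13 (61, 59, 61 days between events).
So this recurs on the 13th of every 2 months.
July 2019: 2019-07-13.
September 2019: 2019-09-13.
November 2019: 2019-11-13.
January 2020: 2020-01-13.

2020-01-13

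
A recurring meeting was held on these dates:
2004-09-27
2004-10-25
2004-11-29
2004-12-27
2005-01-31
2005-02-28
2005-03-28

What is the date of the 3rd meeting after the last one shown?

2005-06-27

All Mondays; the gaps (28, 35, 28, 35, 28, 28) vary with month length.
This is the last Monday of each month.
Last Monday of April 2005: 2005-04-25.
May 2005 ends with Monday 2005-05-30.
June 2005 ends with Monday 2005-06-27.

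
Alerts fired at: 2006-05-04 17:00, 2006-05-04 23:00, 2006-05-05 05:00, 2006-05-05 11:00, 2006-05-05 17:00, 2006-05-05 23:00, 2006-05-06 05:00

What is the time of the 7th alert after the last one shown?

2006-05-07 23:00

The interval is a steady 6 hours (6, 6, 6, 6, 6, 6).
2006-05-06 05:00 + 6 h = 2006-05-06 11:00.
2006-05-06 11:00 + 6 h = 2006-05-06 17:00.
2006-05-06 17:00 + 6 h = 2006-05-06 23:00.
2006-05-06 23:00 + 6 h = 2006-05-07 05:00.
2006-05-07 05:00 + 6 h = 2006-05-07 11:00.
2006-05-07 11:00 + 6 h = 2006-05-07 17:00.
2006-05-07 17:00 + 6 h = 2006-05-07 23:00.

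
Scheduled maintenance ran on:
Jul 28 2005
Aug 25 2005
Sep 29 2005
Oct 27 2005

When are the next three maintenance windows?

Nov 24 2005, Dec 29 2005, Jan 26 2006

These are Thursdays with 28, 35, 28-day gaps.
Each is the final Thursday of its month — Sep 29 2005 is past the 28th, so '4th Thursday' doesn't fit.
November 2005 ends with Thursday Nov 24 2005.
December 2005 ends with Thursday Dec 29 2005.
January 2006 ends with Thursday Jan 26 2006.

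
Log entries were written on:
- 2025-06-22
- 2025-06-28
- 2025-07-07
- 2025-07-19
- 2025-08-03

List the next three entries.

Intervals are 6, 9, 12, 15 days — an arithmetic progression with common difference 3.
Next gap: 18 days. 2025-08-03 + 18 days = 2025-08-21.
Next gap: 21 days. 2025-08-21 + 21 days = 2025-09-11.
Next gap: 24 days. 2025-09-11 + 24 days = 2025-10-05.

2025-08-21, 2025-09-11, 2025-10-05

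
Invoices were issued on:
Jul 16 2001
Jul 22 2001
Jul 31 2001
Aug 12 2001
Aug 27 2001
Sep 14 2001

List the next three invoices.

Gaps: 6, 9, 12, 15, 18 days — each gap is 3 larger than the previous one.
Next gap: 21 days. Sep 14 2001 + 21 days = Oct 5 2001.
Next gap: 24 days. Oct 5 2001 + 24 days = Oct 29 2001.
Next gap: 27 days. Oct 29 2001 + 27 days = Nov 25 2001.

Oct 5 2001, Oct 29 2001, Nov 25 2001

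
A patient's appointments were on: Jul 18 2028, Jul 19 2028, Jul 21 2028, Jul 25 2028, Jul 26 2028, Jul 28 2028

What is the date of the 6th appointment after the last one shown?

Aug 11 2028

Gaps: 1, 2, 4, 1, 2 days — not constant, but cyclic with period 3.
The events fall on every Tuesday, Wednesday and Friday.
The following Tuesday is Aug 1 2028.
The following Wednesday is Aug 2 2028.
The following Friday is Aug 4 2028.
Next Tuesday: Aug 8 2028.
Next Wednesday: Aug 9 2028.
The following Friday is Aug 11 2028.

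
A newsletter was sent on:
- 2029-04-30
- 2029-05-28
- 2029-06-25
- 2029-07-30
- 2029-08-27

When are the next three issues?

All Mondays; the gaps (28, 28, 35, 28) vary with month length.
This is the last Monday of each month.
September 2029 ends with Monday 2029-09-24.
Last Monday of October 2029: 2029-10-29.
November 2029 ends with Monday 2029-11-26.

2029-09-24, 2029-10-29, 2029-11-26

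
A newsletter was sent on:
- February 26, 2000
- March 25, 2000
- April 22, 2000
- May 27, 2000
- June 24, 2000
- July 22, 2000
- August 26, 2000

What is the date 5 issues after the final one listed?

Gaps: 28, 28, 35, 28, 28, 35 days — a mix of 28 and 35. Every date is a Saturday.
Each is the 4th Saturday of its month.
4th Saturday of September 2000: September 23, 2000.
4th Saturday of October 2000: October 28, 2000.
4th Saturday of November 2000: November 25, 2000.
December 2000 — 4th Saturday is December 23, 2000.
January 2001 — 4th Saturday is January 27, 2001.

January 27, 2001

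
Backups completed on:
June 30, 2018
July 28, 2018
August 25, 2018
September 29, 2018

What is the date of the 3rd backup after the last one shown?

December 29, 2018

All Saturdays; the gaps (28, 28, 35) vary with month length.
This is the last Saturday of each month.
October 2018 ends with Saturday October 27, 2018.
Last Saturday of November 2018: November 24, 2018.
Last Saturday of December 2018: December 29, 2018.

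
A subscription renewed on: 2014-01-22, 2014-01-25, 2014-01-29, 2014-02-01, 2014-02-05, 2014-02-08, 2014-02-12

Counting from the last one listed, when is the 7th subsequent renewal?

2014-03-08

The gap pattern 3, 4, 3, 4, 3, 4 repeats every 2 events.
These are the Wednesdays and Saturdays of each week.
Next Saturday: 2014-02-15.
Next Wednesday: 2014-02-19.
Next Saturday: 2014-02-22.
The following Wednesday is 2014-02-26.
Next Saturday: 2014-03-01.
Next Wednesday: 2014-03-05.
Next Saturday: 2014-03-08.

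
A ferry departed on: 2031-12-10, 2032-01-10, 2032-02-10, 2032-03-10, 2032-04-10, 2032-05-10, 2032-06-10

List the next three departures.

Gaps: 31, 31, 29, 31, 30, 31 days — not constant. Every event is on the 10th of the month.
Pattern: the 10th of each month.
July 2032: 2032-07-10.
August 2032: 2032-08-10.
September 2032: 2032-09-10.

2032-07-10, 2032-08-10, 2032-09-10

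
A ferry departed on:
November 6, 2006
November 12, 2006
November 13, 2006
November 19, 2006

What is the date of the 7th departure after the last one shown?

December 11, 2006

The gap pattern 6, 1, 6 repeats every 2 events.
These are the Mondays and Sundays of each week.
Next Monday: November 20, 2006.
The following Sunday is November 26, 2006.
Next Monday: November 27, 2006.
Next Sunday: December 3, 2006.
The following Monday is December 4, 2006.
The following Sunday is December 10, 2006.
The following Monday is December 11, 2006.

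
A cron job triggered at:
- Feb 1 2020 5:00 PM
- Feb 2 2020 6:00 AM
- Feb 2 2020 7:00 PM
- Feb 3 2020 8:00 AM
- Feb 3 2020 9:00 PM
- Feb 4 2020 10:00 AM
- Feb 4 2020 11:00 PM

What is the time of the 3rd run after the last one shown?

Spacing: 13, 13, 13, 13, 13, 13 h — constant 13 h.
Feb 4 2020 11:00 PM + 13 h = Feb 5 2020 12:00 PM.
Feb 5 2020 12:00 PM + 13 h = Feb 6 2020 1:00 AM.
Feb 6 2020 1:00 AM + 13 h = Feb 6 2020 2:00 PM.

Feb 6 2020 2:00 PM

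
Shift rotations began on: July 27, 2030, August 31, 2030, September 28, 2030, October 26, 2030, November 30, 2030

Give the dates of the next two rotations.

December 28, 2030; January 25, 2031

All Saturdays; the gaps (35, 28, 28, 35) vary with month length.
This is the last Saturday of each month.
December 2030 ends with Saturday December 28, 2030.
January 2031 ends with Saturday January 25, 2031.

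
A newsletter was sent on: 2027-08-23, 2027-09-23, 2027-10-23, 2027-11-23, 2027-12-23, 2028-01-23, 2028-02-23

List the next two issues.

2028-03-23, 2028-04-23

The day-of-month is always 23 (31, 30, 31, 30, 31, 31 days between events).
So this recurs on the 23rd of each month.
March 2028: 2028-03-23.
Next: April 2028 → 2028-04-23.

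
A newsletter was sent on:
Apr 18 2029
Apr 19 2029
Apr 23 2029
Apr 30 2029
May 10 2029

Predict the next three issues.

May 23 2029, Jun 8 2029, Jun 27 2029

Intervals are 1, 4, 7, 10 days — an arithmetic progression with common difference 3.
Next gap: 13 days. May 10 2029 + 13 days = May 23 2029.
Next gap: 16 days. May 23 2029 + 16 days = Jun 8 2029.
Next gap: 19 days. Jun 8 2029 + 19 days = Jun 27 2029.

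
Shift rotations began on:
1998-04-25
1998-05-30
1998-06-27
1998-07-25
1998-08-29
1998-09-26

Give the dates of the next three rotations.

1998-10-31, 1998-11-28, 1998-12-26

Every date is a Saturday; gaps 35, 28, 28, 35, 28 days.
Each is the last Saturday of its month (at least one falls on the 29th or later, ruling out '4th Saturday').
October 1998 ends with Saturday 1998-10-31.
Last Saturday of November 1998: 1998-11-28.
December 1998 ends with Saturday 1998-12-26.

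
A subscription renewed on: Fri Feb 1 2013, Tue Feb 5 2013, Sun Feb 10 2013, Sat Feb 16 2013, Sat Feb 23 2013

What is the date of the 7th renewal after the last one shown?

Sat May 11 2013

The spacing grows by 1 each time: 4, 5, 6, 7 days.
Next gap: 8 days. Sat Feb 23 2013 + 8 days = Sun Mar 3 2013.
Next gap: 9 days. Sun Mar 3 2013 + 9 days = Tue Mar 12 2013.
Next gap: 10 days. Tue Mar 12 2013 + 10 days = Fri Mar 22 2013.
Next gap: 11 days. Fri Mar 22 2013 + 11 days = Tue Apr 2 2013.
Next gap: 12 days. Tue Apr 2 2013 + 12 days = Sun Apr 14 2013.
Next gap: 13 days. Sun Apr 14 2013 + 13 days = Sat Apr 27 2013.
Next gap: 14 days. Sat Apr 27 2013 + 14 days = Sat May 11 2013.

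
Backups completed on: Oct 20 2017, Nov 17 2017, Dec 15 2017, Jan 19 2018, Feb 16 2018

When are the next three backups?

These are Fridays at 28- or 35-day spacing (28, 28, 35, 28).
The pattern: 3rd Friday of the month.
3rd Friday of March 2018: Mar 16 2018.
April 2018 — 3rd Friday is Apr 20 2018.
May 2018 — 3rd Friday is May 18 2018.

Mar 16 2018, Apr 20 2018, May 18 2018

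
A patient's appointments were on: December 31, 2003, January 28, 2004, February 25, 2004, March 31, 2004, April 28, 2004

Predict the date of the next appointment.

May 26, 2004

Every date is a Wednesday; gaps 28, 28, 35, 28 days.
Each is the last Wednesday of its month (at least one falls on the 29th or later, ruling out '4th Wednesday').
Last Wednesday of May 2004: May 26, 2004.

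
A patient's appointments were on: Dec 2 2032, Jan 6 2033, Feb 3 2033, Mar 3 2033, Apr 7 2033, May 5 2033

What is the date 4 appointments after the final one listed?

Sep 1 2033

These are Thursdays at 28- or 35-day spacing (35, 28, 28, 35, 28).
The pattern: 1st Thursday of the month.
1st Thursday of June 2033: Jun 2 2033.
1st Thursday of July 2033: Jul 7 2033.
1st Thursday of August 2033: Aug 4 2033.
September 2033 — 1st Thursday is Sep 1 2033.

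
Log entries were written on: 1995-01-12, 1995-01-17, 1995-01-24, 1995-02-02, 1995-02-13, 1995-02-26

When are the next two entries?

Intervals are 5, 7, 9, 11, 13 days — an arithmetic progression with common difference 2.
Next gap: 15 days. 1995-02-26 + 15 days = 1995-03-13.
Next gap: 17 days. 1995-03-13 + 17 days = 1995-03-30.

1995-03-13, 1995-03-30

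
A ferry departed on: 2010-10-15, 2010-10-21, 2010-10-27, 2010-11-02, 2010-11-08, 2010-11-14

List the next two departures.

Every event comes 6 days after the last (6, 6, 6, 6, 6).
2010-11-14 + 6 days = 2010-11-20.
2010-11-20 + 6 days = 2010-11-26.

2010-11-20, 2010-11-26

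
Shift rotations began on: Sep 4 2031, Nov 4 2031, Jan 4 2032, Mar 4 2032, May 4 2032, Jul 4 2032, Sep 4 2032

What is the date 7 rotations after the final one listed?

Gaps: 61, 61, 60, 61, 61, 62 days — not constant. Every event is on the 4th of the month.
Pattern: the 4th of every 2 months.
November 2032: Nov 4 2032.
Next: January 2033 → Jan 4 2033.
March 2033: Mar 4 2033.
May 2033: May 4 2033.
Next: July 2033 → Jul 4 2033.
Next: September 2033 → Sep 4 2033.
Next: November 2033 → Nov 4 2033.

Nov 4 2033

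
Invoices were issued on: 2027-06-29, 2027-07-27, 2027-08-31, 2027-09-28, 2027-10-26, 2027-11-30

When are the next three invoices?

2027-12-28, 2028-01-25, 2028-02-29

All Tuesdays; the gaps (28, 35, 28, 28, 35) vary with month length.
This is the last Tuesday of each month.
December 2027 ends with Tuesday 2027-12-28.
January 2028 ends with Tuesday 2028-01-25.
Last Tuesday of February 2028: 2028-02-29.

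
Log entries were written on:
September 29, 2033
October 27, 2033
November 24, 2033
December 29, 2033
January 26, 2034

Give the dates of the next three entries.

February 23, 2034; March 30, 2034; April 27, 2034

Every date is a Thursday; gaps 28, 28, 35, 28 days.
Each is the last Thursday of its month (at least one falls on the 29th or later, ruling out '4th Thursday').
Last Thursday of February 2034: February 23, 2034.
March 2034 ends with Thursday March 30, 2034.
April 2034 ends with Thursday April 27, 2034.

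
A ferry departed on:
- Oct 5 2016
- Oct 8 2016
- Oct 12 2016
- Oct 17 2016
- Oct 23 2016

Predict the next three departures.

Gaps: 3, 4, 5, 6 days — each gap is 1 larger than the previous one.
Next gap: 7 days. Oct 23 2016 + 7 days = Oct 30 2016.
Next gap: 8 days. Oct 30 2016 + 8 days = Nov 7 2016.
Next gap: 9 days. Nov 7 2016 + 9 days = Nov 16 2016.

Oct 30 2016, Nov 7 2016, Nov 16 2016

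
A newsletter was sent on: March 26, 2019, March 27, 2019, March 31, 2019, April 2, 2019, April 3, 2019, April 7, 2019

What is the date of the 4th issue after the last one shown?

Gaps: 1, 4, 2, 1, 4 days — not constant, but cyclic with period 3.
The events fall on every Tuesday, Wednesday and Sunday.
The following Tuesday is April 9, 2019.
The following Wednesday is April 10, 2019.
The following Sunday is April 14, 2019.
The following Tuesday is April 16, 2019.

April 16, 2019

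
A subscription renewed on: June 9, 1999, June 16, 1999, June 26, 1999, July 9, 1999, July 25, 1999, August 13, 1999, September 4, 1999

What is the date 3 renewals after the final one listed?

November 27, 1999

Gaps: 7, 10, 13, 16, 19, 22 days — each gap is 3 larger than the previous one.
Next gap: 25 days. September 4, 1999 + 25 days = September 29, 1999.
Next gap: 28 days. September 29, 1999 + 28 days = October 27, 1999.
Next gap: 31 days. October 27, 1999 + 31 days = November 27, 1999.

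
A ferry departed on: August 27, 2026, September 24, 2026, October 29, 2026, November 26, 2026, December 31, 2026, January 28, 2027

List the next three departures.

All Thursdays; the gaps (28, 35, 28, 35, 28) vary with month length.
This is the last Thursday of each month.
Last Thursday of February 2027: February 25, 2027.
Last Thursday of March 2027: March 25, 2027.
April 2027 ends with Thursday April 29, 2027.

February 25, 2027; March 25, 2027; April 29, 2027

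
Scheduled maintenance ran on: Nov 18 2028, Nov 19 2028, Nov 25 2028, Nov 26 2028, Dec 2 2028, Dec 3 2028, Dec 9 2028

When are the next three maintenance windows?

Dec 10 2028, Dec 16 2028, Dec 17 2028

The gap pattern 1, 6, 1, 6, 1, 6 repeats every 2 events.
These are the Saturdays and Sundays of each week.
Next Sunday: Dec 10 2028.
Next Saturday: Dec 16 2028.
The following Sunday is Dec 17 2028.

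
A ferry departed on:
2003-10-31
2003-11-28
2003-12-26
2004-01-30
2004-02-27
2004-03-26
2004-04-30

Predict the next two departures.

These are Fridays with 28, 28, 35, 28, 28, 35-day gaps.
Each is the final Friday of its month — 2003-10-31 is past the 28th, so '4th Friday' doesn't fit.
May 2004 ends with Friday 2004-05-28.
Last Friday of June 2004: 2004-06-25.

2004-05-28, 2004-06-25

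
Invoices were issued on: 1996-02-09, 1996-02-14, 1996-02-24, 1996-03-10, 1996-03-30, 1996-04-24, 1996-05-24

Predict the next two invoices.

1996-06-28, 1996-08-07

Gaps: 5, 10, 15, 20, 25, 30 days — each gap is 5 larger than the previous one.
Next gap: 35 days. 1996-05-24 + 35 days = 1996-06-28.
Next gap: 40 days. 1996-06-28 + 40 days = 1996-08-07.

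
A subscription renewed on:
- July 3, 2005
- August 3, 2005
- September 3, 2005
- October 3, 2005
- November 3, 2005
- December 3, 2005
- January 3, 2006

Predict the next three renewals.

February 3, 2006; March 3, 2006; April 3, 2006

The day-of-month is always 3 (31, 31, 30, 31, 30, 31 days between events).
So this recurs on the 3rd of each month.
February 2006: February 3, 2006.
March 2006: March 3, 2006.
Next: April 2006 → April 3, 2006.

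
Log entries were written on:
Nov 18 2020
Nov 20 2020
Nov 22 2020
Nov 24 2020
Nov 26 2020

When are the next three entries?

Nov 28 2020, Nov 30 2020, Dec 2 2020

Every event comes 2 days after the last (2, 2, 2, 2).
Nov 26 2020 + 2 days = Nov 28 2020.
Nov 28 2020 + 2 days = Nov 30 2020.
Nov 30 2020 + 2 days = Dec 2 2020.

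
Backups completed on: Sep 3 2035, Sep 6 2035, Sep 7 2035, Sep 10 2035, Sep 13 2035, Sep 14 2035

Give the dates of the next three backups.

Gaps: 3, 1, 3, 3, 1 days — not constant, but cyclic with period 3.
The events fall on every Monday, Thursday and Friday.
Next Monday: Sep 17 2035.
Next Thursday: Sep 20 2035.
The following Friday is Sep 21 2035.

Sep 17 2035, Sep 20 2035, Sep 21 2035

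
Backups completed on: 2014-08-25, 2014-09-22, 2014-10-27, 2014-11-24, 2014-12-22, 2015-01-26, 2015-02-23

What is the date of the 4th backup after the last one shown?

These are Mondays at 28- or 35-day spacing (28, 35, 28, 28, 35, 28).
The pattern: 4th Monday of the month.
March 2015 — 4th Monday is 2015-03-23.
April 2015 — 4th Monday is 2015-04-27.
4th Monday of May 2015: 2015-05-25.
4th Monday of June 2015: 2015-06-22.

2015-06-22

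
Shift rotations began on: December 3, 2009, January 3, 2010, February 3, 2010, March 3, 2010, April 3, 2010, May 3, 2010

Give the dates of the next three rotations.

The day-of-month is always 3 (31, 31, 28, 31, 30 days between events).
So this recurs on the 3rd of each month.
Next: June 2010 → June 3, 2010.
July 2010: July 3, 2010.
August 2010: August 3, 2010.

June 3, 2010; July 3, 2010; August 3, 2010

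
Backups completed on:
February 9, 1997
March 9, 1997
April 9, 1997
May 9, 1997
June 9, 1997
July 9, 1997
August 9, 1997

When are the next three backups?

Each date is the 9th; the gaps (28, 31, 30, 31, 30, 31) track the month lengths.
The rule is the 9th of each month.
September 1997: September 9, 1997.
October 1997: October 9, 1997.
November 1997: November 9, 1997.

September 9, 1997; October 9, 1997; November 9, 1997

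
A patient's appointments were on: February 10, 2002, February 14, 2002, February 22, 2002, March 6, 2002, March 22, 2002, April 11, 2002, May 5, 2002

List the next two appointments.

The spacing grows by 4 each time: 4, 8, 12, 16, 20, 24 days.
Next gap: 28 days. May 5, 2002 + 28 days = June 2, 2002.
Next gap: 32 days. June 2, 2002 + 32 days = July 4, 2002.

June 2, 2002; July 4, 2002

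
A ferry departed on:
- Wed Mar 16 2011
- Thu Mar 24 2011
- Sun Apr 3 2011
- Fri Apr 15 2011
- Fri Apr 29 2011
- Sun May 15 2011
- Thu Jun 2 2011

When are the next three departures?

Wed Jun 22 2011, Thu Jul 14 2011, Sun Aug 7 2011

The spacing grows by 2 each time: 8, 10, 12, 14, 16, 18 days.
Next gap: 20 days. Thu Jun 2 2011 + 20 days = Wed Jun 22 2011.
Next gap: 22 days. Wed Jun 22 2011 + 22 days = Thu Jul 14 2011.
Next gap: 24 days. Thu Jul 14 2011 + 24 days = Sun Aug 7 2011.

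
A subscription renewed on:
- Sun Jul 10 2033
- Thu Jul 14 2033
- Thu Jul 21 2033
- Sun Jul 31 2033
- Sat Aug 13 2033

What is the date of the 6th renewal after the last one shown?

Sun Jan 1 2034

Gaps: 4, 7, 10, 13 days — each gap is 3 larger than the previous one.
Next gap: 16 days. Sat Aug 13 2033 + 16 days = Mon Aug 29 2033.
Next gap: 19 days. Mon Aug 29 2033 + 19 days = Sat Sep 17 2033.
Next gap: 22 days. Sat Sep 17 2033 + 22 days = Sun Oct 9 2033.
Next gap: 25 days. Sun Oct 9 2033 + 25 days = Thu Nov 3 2033.
Next gap: 28 days. Thu Nov 3 2033 + 28 days = Thu Dec 1 2033.
Next gap: 31 days. Thu Dec 1 2033 + 31 days = Sun Jan 1 2034.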